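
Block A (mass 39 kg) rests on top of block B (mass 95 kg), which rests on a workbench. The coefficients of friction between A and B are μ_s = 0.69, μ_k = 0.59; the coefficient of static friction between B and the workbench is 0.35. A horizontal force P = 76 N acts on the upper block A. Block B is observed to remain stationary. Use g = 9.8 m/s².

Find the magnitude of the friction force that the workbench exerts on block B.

Normal force at the A–B interface: N₁ = m_A g = 382.2 N.
Maximum static friction on A from B: μ_s N₁ = 0.69×382.2 = 263.7 N.
P = 76 N is within that limit, so A and B move together (both at rest); the A–B friction is simply f₁ = P = 76 N.
B experiences an equal 76 N forward from A (third law). B is in equilibrium, so the floor supplies f₂ = 76 N of static friction (limit μ_s(m_A+m_B)g = 459.6 N, not exceeded).

f ≈ 76 N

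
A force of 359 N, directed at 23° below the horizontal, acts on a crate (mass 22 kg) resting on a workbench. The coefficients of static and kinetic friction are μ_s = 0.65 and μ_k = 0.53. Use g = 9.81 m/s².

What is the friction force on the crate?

f ≈ 189 N

The vertical component of P adds to the normal force: N = m g + P sin α = 215.8 + 140.3 = 356.1 N.
For equilibrium, f = P cos α = 359×cos 23° = 330.5 N.
The static-friction limit is μ_s N = 231.5 N.
The required friction exceeds μ_s N, so the crate moves and f = μ_k N = 189 N.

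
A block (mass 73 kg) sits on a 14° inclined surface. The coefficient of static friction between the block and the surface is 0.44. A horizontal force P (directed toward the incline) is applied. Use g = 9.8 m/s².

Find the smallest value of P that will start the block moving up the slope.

At impending motion up the slope, friction acts down-slope at its limit: f = μ_s N.
Perpendicular to the incline: N = m g cos θ + P sin θ.
Along the incline: P cos θ = m g sin θ + μ_s N = m g sin θ + μ_s (m g cos θ + P sin θ).
Solving, P (cos θ − μ_s sin θ) = m g (sin θ + μ_s cos θ), so P = 73×9.8×(sin 14° + 0.44 cos 14°)/(cos 14° − 0.44 sin 14°) = 715×0.6689/0.8639 = 554 N.

P ≈ 554 N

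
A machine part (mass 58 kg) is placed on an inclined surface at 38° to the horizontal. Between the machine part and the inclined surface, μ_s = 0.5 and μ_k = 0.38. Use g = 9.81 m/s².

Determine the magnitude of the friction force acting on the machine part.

The normal reaction is N = m g cos θ = 448.4 N.
For equilibrium along the incline, friction must balance the weight component: f = m g sin θ = 350.3 N up the slope.
Static friction can supply at most μ_s N = 224.2 N.
|350.3| exceeds 224.2 N, so the machine part slips down-slope; friction is kinetic, f = μ_k N = 0.38×448.4 = 170 N.

f ≈ 170 N (up the incline)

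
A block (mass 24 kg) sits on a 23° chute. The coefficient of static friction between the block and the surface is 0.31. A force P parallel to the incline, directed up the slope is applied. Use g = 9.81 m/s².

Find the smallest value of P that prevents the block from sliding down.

P_min ≈ 24.8 N

The block tends to slide down (tan θ > μ_s), so at the point of impending slip friction acts up-slope at its limit: f = μ_s N.
P is parallel to the surface, so N = m g cos θ = 217 N.
Along the incline: P + μ_s N = m g sin θ, so P = 92 − 0.31×217 = 24.8 N.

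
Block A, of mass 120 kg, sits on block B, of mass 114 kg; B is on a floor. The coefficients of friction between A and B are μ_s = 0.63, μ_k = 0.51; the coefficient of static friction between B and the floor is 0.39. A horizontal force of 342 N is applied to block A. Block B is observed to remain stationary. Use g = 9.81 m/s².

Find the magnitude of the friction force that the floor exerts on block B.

f ≈ 342 N

The normal force B exerts on A is simply A's weight, N₁ = 1177 N.
Maximum static friction on A from B: μ_s N₁ = 0.63×1177 = 741.6 N.
Since P = 342 N ≤ 741.6 N, A does not slip on B; friction on A equals P = 342 N.
B experiences an equal 342 N forward from A (third law). B is in equilibrium, so the floor supplies f₂ = 342 N of static friction (limit μ_s(m_A+m_B)g = 895.3 N, not exceeded).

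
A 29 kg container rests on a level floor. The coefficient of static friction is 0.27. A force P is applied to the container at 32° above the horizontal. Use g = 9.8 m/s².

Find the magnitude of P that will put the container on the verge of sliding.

N = m g − P sin α (the pull lifts the container).
At impending slip, P cos α = μ_s N = μ_s (m g − P sin α).
Solving: P (cos α + μ_s sin α) = μ_s m g → P = 0.27×284/(cos 32° + 0.27 sin 32°) = 76.7/0.9911 = 77.4 N.

P ≈ 77.4 N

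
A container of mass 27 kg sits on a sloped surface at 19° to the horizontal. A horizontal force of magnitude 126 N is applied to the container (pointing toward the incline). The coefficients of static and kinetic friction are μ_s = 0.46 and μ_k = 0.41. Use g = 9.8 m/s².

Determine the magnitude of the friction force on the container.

f ≈ 33 N (down the incline)

The horizontal push has a component P sin θ into the surface, so N = m g cos θ + P sin θ = 250.2 + 41.02 = 291.2 N.
Parallel to the incline: P cos θ − m g sin θ = 119.1 − 86.15 = 32.99 N; the friction needed to balance this is 32.99 N acting down the slope.
The limit of static friction is μ_s N = 134 N.
|f_req| = 32.99 ≤ 134 N → the container is in equilibrium; friction equals the required value.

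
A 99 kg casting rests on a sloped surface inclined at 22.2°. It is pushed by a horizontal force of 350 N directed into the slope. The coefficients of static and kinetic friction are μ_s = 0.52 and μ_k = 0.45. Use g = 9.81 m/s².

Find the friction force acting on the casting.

f ≈ 42.9 N (up the incline)

Normal direction: N = m g cos θ + P sin θ = 1031 N.
Parallel to the incline: P cos θ − m g sin θ = 324.1 − 367 = -42.9 N; the friction needed to balance this is 42.9 N acting up the slope.
Maximum static friction: μ_s N = 0.52 × 1031 = 536.3 N.
|f_req| = 42.9 ≤ 536.3 N → the casting is in equilibrium; friction equals the required value.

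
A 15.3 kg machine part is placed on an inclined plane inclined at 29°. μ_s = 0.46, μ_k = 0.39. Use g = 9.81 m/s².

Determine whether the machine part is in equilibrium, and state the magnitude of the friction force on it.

f ≈ 51.2 N

N = m g cos θ = 131 N.
Down-slope weight component: m g sin θ = 72.8 N.
μ_s N = 60.4 N.
72.8 > 60.4 N, so it slides; kinetic friction f = μ_k N = 0.39×131 = 51.2 N.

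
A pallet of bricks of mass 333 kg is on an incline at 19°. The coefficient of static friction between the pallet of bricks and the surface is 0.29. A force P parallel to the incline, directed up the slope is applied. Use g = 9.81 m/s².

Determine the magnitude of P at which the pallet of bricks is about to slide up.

P ≈ 1960 N

At impending motion up the slope, friction acts down-slope at its limit: f = μ_s N.
P is parallel to the surface, so N = m g cos θ = 3090 N.
Along the incline: P = m g sin θ + μ_s N = 1060 + 0.29×3090 = 1960 N.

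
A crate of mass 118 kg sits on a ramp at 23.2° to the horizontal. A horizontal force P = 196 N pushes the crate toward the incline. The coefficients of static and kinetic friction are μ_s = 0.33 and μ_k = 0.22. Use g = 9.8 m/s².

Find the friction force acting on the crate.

f ≈ 275 N (up the incline)

Normal direction: N = m g cos θ + P sin θ = 1140 N.
Along the incline, the net driving force (taking up-slope positive) is P cos θ − m g sin θ = 180.2 − 455.6 = -275.4 N, so equilibrium requires friction f = 275.4 N (up-slope).
Maximum static friction: μ_s N = 0.33 × 1140 = 376.2 N.
|f_req| = 275.4 ≤ 376.2 N → the crate is in equilibrium; friction equals the required value.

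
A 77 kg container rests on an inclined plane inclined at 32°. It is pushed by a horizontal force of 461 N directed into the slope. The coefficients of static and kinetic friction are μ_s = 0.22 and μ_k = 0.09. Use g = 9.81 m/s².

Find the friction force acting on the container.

f ≈ 9.33 N (up the incline)

The horizontal push has a component P sin θ into the surface, so N = m g cos θ + P sin θ = 640.6 + 244.3 = 884.9 N.
Along the incline, the net driving force (taking up-slope positive) is P cos θ − m g sin θ = 391 − 400.3 = -9.335 N, so equilibrium requires friction f = 9.335 N (up-slope).
Maximum static friction: μ_s N = 0.22 × 884.9 = 194.7 N.
Since 9.335 N is within the 194.7 N limit, the container stays put and friction is exactly 9.33 N.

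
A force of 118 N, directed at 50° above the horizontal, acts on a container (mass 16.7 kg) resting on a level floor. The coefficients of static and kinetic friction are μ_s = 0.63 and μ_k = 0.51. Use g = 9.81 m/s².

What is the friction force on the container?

N = m g − P sin α = 163.8 − 118×sin 50° = 73.43 N.
For equilibrium, f = P cos α = 118×cos 50° = 75.85 N.
μ_s N = 0.63 × 73.43 = 46.26 N.
75.85 > 46.26 N → the container slides; f = μ_k N = 0.51×73.43 = 37.5 N.

f ≈ 37.5 N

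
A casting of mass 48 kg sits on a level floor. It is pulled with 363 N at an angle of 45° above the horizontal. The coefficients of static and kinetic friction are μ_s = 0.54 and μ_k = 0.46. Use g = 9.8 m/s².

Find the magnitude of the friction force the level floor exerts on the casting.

N = m g − P sin α = 470.4 − 363×sin 45° = 213.7 N.
Horizontally, friction must balance P cos α = 256.7 N.
The static-friction limit is μ_s N = 115.4 N.
256.7 > 115.4 N → the casting slides; f = μ_k N = 0.46×213.7 = 98.3 N.

f ≈ 98.3 N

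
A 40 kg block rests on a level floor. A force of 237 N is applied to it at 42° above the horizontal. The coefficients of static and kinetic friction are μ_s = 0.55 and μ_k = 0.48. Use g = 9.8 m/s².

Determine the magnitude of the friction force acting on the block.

f ≈ 112 N

The vertical component of P reduces the normal force: N = m g − P sin α = 392 − 158.6 = 233.4 N.
For equilibrium, f = P cos α = 237×cos 42° = 176.1 N.
μ_s N = 0.55 × 233.4 = 128.4 N.
176.1 > 128.4 N → the block slides; f = μ_k N = 0.48×233.4 = 112 N.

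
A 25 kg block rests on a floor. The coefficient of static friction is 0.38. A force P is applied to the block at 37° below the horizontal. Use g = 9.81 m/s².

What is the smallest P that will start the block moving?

P ≈ 164 N

N = m g + P sin α (the push presses the block into the floor).
At impending slip, P cos α = μ_s N = μ_s (m g + P sin α).
Solving: P (cos α − μ_s sin α) = μ_s m g → P = 0.38×245/(cos 37° − 0.38 sin 37°) = 93.2/0.5699 = 164 N.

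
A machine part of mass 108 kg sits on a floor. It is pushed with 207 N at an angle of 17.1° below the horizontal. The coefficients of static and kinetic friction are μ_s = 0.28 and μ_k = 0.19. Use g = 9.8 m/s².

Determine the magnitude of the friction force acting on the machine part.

f ≈ 198 N

Vertical equilibrium gives N = m g + P sin α = 1119 N.
Horizontally, friction must balance P cos α = 197.8 N.
The static-friction limit is μ_s N = 313.4 N.
197.8 ≤ 313.4 N → static; friction equals the required 198 N.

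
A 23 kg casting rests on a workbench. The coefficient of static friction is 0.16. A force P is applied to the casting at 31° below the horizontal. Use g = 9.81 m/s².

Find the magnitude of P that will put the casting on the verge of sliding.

P ≈ 46.6 N

N = m g + P sin α (the push presses the casting into the workbench).
At impending slip, P cos α = μ_s N = μ_s (m g + P sin α).
Solving: P (cos α − μ_s sin α) = μ_s m g → P = 0.16×226/(cos 31° − 0.16 sin 31°) = 36.1/0.7748 = 46.6 N.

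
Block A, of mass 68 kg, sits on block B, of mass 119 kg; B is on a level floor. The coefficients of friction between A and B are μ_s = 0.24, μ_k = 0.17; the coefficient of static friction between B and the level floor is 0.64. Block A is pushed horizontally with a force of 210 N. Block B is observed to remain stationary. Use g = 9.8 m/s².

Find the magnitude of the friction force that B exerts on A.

f ≈ 113 N

Normal force at the A–B interface: N₁ = m_A g = 666.4 N.
So the A–B interface can sustain at most μ_s N₁ = 159.9 N of static friction.
Since P = 210 N > 159.9 N, A slides on B; the A–B friction is kinetic: f₁ = μ_k N₁ = 0.17×666.4 = 113 N.
B experiences an equal 113 N forward from A (third law). B is in equilibrium, so the floor supplies f₂ = 113 N of static friction (limit μ_s(m_A+m_B)g = 1173 N, not exceeded).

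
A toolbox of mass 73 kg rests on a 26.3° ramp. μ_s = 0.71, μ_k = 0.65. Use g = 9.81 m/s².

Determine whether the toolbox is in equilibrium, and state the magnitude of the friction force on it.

N = m g cos θ = 642 N.
Down-slope weight component: m g sin θ = 317 N.
μ_s N = 456 N.
317 ≤ 456 N, so it stays put; friction = 317 N.

f ≈ 317 N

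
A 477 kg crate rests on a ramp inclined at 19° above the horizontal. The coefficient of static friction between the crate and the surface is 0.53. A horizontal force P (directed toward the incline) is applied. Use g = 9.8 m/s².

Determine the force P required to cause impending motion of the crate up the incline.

At impending motion up the slope, friction acts down-slope at its limit: f = μ_s N.
Perpendicular to the incline: N = m g cos θ + P sin θ.
Along the incline: P cos θ = m g sin θ + μ_s N = m g sin θ + μ_s (m g cos θ + P sin θ).
Solving, P (cos θ − μ_s sin θ) = m g (sin θ + μ_s cos θ), so P = 477×9.8×(sin 19° + 0.53 cos 19°)/(cos 19° − 0.53 sin 19°) = 4670×0.8267/0.773 = 5000 N.

P ≈ 5000 N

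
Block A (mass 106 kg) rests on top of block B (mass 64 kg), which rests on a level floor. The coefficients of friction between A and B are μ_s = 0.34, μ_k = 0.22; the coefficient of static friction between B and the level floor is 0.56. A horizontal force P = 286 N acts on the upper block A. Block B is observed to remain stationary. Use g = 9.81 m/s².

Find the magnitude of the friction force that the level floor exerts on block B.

f ≈ 286 N

Between the blocks, N₁ = m_A g = 1040 N.
So the A–B interface can sustain at most μ_s N₁ = 353.6 N of static friction.
Since P = 286 N ≤ 353.6 N, A does not slip on B; friction on A equals P = 286 N.
By Newton's third law B feels 286 N forward from A. With B stationary, the floor's static friction on B balances it: f₂ = 286 N (well within μ_s(m_A+m_B)g = 933.9 N).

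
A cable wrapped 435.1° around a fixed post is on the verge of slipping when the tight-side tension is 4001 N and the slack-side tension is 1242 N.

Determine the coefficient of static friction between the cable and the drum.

μ ≈ 0.154

T₂/T₁ = e^{μβ} → μ = ln(T₂/T₁)/β.
β = 435.1° = 7.594 rad.
μ = ln(4001/1242)/7.594 = ln(3.221)/7.594 = 0.154.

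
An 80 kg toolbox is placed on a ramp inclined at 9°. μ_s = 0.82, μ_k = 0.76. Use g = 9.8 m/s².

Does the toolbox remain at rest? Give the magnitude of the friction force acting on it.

f ≈ 123 N

N = m g cos θ = 774 N.
Down-slope weight component: m g sin θ = 123 N.
μ_s N = 635 N.
123 ≤ 635 N, so it stays put; friction = 123 N.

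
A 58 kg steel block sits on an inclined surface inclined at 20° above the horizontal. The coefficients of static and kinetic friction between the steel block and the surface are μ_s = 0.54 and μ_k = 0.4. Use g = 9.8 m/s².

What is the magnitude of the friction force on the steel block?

The normal reaction is N = m g cos θ = 534.1 N.
Along the slope the weight component is m g sin θ = 194.4 N; friction must supply exactly this, acting up-slope.
The static-friction ceiling is μ_s N = 0.54 × 534.1 = 288.4 N.
Since |194.4| ≤ 288.4 N, static friction is sufficient; f equals the required value, not μ_s N.

f ≈ 194 N (up the incline)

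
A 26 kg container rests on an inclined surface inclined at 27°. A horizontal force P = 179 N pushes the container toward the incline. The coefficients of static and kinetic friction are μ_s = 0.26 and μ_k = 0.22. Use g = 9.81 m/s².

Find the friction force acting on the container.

Normal direction: N = m g cos θ + P sin θ = 308.5 N.
Parallel to the incline: P cos θ − m g sin θ = 159.5 − 115.8 = 43.7 N; the friction needed to balance this is 43.7 N acting down the slope.
Maximum static friction: μ_s N = 0.26 × 308.5 = 80.22 N.
|f_req| = 43.7 ≤ 80.22 N → the container is in equilibrium; friction equals the required value.

f ≈ 43.7 N (down the incline)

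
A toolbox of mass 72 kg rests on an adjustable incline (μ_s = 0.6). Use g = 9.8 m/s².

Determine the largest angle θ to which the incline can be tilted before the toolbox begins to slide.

θ_max ≈ 31°

At the slip threshold, m g sin θ = μ_s · m g cos θ, so tan θ = μ_s.
θ_max = arctan(0.6) = 31°.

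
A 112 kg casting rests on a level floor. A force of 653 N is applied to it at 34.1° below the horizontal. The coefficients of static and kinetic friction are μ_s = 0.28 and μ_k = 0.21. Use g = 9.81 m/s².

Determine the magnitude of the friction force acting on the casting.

Vertical equilibrium gives N = m g + P sin α = 1465 N.
For equilibrium, f = P cos α = 653×cos 34.1° = 540.7 N.
The static-friction limit is μ_s N = 410.1 N.
The required friction exceeds μ_s N, so the casting moves and f = μ_k N = 308 N.

f ≈ 308 N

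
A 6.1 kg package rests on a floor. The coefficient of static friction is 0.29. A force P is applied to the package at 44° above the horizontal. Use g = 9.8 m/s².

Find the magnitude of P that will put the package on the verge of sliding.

P ≈ 18.8 N

N = m g − P sin α (the pull lifts the package).
At impending slip, P cos α = μ_s N = μ_s (m g − P sin α).
Solving: P (cos α + μ_s sin α) = μ_s m g → P = 0.29×59.8/(cos 44° + 0.29 sin 44°) = 17.3/0.9208 = 18.8 N.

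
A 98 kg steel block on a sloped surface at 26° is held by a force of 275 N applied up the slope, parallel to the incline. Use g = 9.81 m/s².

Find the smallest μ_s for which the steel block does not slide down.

N = m g cos θ = 864.1 N.
Friction must make up the shortfall along the incline: f = m g sin θ − P = 421.4 − 275 = 146.4 N.
At the threshold f = μ_s N, so μ_s,min = 146.4/864.1 = 0.169.

μ_s,min ≈ 0.169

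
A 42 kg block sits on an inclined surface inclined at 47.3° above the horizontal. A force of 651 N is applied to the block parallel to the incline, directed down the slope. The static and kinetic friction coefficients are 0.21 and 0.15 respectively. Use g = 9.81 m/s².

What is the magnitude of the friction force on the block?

The normal reaction is N = m g cos θ = 279.4 N.
For equilibrium along the incline the friction force must supply f = m g sin θ + P = 302.8 + 651 = 953.8 N (positive meaning up-slope).
Static friction can supply at most μ_s N = 58.68 N.
|953.8| exceeds 58.68 N, so the block slips down-slope; friction is kinetic, f = μ_k N = 0.15×279.4 = 41.9 N.

f ≈ 41.9 N (up the incline)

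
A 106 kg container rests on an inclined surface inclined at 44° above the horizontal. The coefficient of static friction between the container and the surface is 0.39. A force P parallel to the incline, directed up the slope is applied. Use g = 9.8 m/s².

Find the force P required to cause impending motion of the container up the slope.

P ≈ 1010 N

At impending motion up the slope, friction acts down-slope at its limit: f = μ_s N.
P is parallel to the surface, so N = m g cos θ = 747 N.
Along the incline: P = m g sin θ + μ_s N = 722 + 0.39×747 = 1010 N.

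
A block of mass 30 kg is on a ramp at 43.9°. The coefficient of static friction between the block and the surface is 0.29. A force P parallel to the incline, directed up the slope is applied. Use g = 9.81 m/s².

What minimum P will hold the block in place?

The block tends to slide down (tan θ > μ_s), so at the point of impending slip friction acts up-slope at its limit: f = μ_s N.
P is parallel to the surface, so N = m g cos θ = 212 N.
Along the incline: P + μ_s N = m g sin θ, so P = 204 − 0.29×212 = 143 N.

P_min ≈ 143 N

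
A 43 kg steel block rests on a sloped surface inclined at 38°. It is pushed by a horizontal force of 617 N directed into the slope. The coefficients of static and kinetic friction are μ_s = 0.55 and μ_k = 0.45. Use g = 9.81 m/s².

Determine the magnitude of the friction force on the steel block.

Resolve perpendicular to the incline: N = m g cos θ + P sin θ = 43×9.81×cos 38° + 617×sin 38° = 712.3 N.
Along the incline, the net driving force (taking up-slope positive) is P cos θ − m g sin θ = 486.2 − 259.7 = 226.5 N, so equilibrium requires friction f = -226.5 N (down-slope).
The limit of static friction is μ_s N = 391.7 N.
Since 226.5 N is within the 391.7 N limit, the steel block stays put and friction is exactly 226 N.

f ≈ 226 N (down the incline)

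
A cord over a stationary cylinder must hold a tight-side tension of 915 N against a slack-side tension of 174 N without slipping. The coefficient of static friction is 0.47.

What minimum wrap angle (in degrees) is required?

β_min ≈ 202°

T₂/T₁ = e^{μβ} → β = ln(T₂/T₁)/μ.
β = ln(915/174)/0.47 = 1.66/0.47 = 3.532 rad.
In degrees: β = 3.532 × 180/π = 202°.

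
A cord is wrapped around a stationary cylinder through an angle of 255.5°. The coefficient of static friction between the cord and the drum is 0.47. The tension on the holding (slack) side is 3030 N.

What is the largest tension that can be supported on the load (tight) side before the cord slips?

T_max ≈ 24600 N

At impending slip the capstan equation gives T₂/T₁ = e^{μβ} with β in radians.
β = 255.5° × π/180 = 4.459 rad.
e^{μβ} = e^{0.47×4.459} = 8.133.
T₂ = T₁ · e^{μβ} = 3030 × 8.133 = 24600 N.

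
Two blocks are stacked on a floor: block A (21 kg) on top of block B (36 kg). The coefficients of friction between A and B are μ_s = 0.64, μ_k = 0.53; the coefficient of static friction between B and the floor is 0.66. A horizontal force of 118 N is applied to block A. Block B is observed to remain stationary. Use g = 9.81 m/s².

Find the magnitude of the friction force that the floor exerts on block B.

The normal force B exerts on A is simply A's weight, N₁ = 206 N.
Maximum static friction on A from B: μ_s N₁ = 0.64×206 = 131.8 N.
Since P = 118 N ≤ 131.8 N, A does not slip on B; friction on A equals P = 118 N.
B experiences an equal 118 N forward from A (third law). B is in equilibrium, so the floor supplies f₂ = 118 N of static friction (limit μ_s(m_A+m_B)g = 369.1 N, not exceeded).

f ≈ 118 N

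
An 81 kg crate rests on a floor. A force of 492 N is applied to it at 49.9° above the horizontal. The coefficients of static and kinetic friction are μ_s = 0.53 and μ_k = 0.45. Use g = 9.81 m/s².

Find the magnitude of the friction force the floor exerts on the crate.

N = m g − P sin α = 794.6 − 492×sin 49.9° = 418.3 N.
Horizontally, friction must balance P cos α = 316.9 N.
μ_s N = 0.53 × 418.3 = 221.7 N.
316.9 > 221.7 N → the crate slides; f = μ_k N = 0.45×418.3 = 188 N.

f ≈ 188 N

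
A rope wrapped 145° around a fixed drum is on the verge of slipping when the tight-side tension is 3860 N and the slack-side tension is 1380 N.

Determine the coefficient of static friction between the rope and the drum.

μ ≈ 0.406

T₂/T₁ = e^{μβ} → μ = ln(T₂/T₁)/β.
β = 145° = 2.531 rad.
μ = ln(3860/1380)/2.531 = ln(2.797)/2.531 = 0.406.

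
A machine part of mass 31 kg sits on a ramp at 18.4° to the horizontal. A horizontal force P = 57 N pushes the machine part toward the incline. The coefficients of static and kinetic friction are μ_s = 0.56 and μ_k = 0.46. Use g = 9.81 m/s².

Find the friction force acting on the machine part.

Normal direction: N = m g cos θ + P sin θ = 306.6 N.
Along the incline, the net driving force (taking up-slope positive) is P cos θ − m g sin θ = 54.09 − 95.99 = -41.91 N, so equilibrium requires friction f = 41.91 N (up-slope).
The limit of static friction is μ_s N = 171.7 N.
|f_req| = 41.91 ≤ 171.7 N → the machine part is in equilibrium; friction equals the required value.

f ≈ 41.9 N (up the incline)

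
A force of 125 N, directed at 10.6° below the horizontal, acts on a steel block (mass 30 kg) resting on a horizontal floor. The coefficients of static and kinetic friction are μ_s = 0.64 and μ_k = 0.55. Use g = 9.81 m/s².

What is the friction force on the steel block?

Vertical equilibrium gives N = m g + P sin α = 317.3 N.
For equilibrium, f = P cos α = 125×cos 10.6° = 122.9 N.
The static-friction limit is μ_s N = 203.1 N.
Since 122.9 N does not exceed the limit, the steel block stays at rest and f = 123 N.

f ≈ 123 N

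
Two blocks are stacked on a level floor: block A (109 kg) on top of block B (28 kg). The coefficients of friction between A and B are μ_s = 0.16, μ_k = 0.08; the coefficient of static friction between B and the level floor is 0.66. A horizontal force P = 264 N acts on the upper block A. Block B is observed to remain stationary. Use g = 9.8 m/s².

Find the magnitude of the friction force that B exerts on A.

f ≈ 85.5 N

Between the blocks, N₁ = m_A g = 1068 N.
Maximum static friction on A from B: μ_s N₁ = 0.16×1068 = 170.9 N.
Since P = 264 N > 170.9 N, A slides on B; the A–B friction is kinetic: f₁ = μ_k N₁ = 0.08×1068 = 85.5 N.
By Newton's third law B feels 85.5 N forward from A. With B stationary, the floor's static friction on B balances it: f₂ = 85.5 N (well within μ_s(m_A+m_B)g = 886.1 N).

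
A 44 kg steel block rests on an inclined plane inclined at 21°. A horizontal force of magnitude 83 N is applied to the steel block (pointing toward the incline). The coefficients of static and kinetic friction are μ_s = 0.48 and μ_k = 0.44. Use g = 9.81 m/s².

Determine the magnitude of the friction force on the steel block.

f ≈ 77.2 N (up the incline)

Normal direction: N = m g cos θ + P sin θ = 432.7 N.
Parallel to the incline: P cos θ − m g sin θ = 77.49 − 154.7 = -77.2 N; the friction needed to balance this is 77.2 N acting up the slope.
The limit of static friction is μ_s N = 207.7 N.
|f_req| = 77.2 ≤ 207.7 N → the steel block is in equilibrium; friction equals the required value.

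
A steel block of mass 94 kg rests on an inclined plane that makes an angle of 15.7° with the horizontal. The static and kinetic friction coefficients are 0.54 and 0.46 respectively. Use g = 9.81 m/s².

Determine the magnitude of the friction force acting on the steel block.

The normal reaction is N = m g cos θ = 887.7 N.
For equilibrium along the incline, friction must balance the weight component: f = m g sin θ = 249.5 N up the slope.
Static friction can supply at most μ_s N = 479.4 N.
Since |249.5| ≤ 479.4 N, static friction is sufficient; f equals the required value, not μ_s N.

f ≈ 250 N (up the incline)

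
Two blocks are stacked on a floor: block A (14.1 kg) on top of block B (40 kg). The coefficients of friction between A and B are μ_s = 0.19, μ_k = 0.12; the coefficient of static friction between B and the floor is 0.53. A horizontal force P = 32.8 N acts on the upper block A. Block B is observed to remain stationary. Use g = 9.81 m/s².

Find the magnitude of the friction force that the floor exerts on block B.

f ≈ 16.6 N

The normal force B exerts on A is simply A's weight, N₁ = 138.3 N.
Maximum static friction on A from B: μ_s N₁ = 0.19×138.3 = 26.28 N.
P = 32.8 N exceeds that limit, so A slips over B and the interface friction becomes kinetic: f₁ = μ_k N₁ = 0.12×138.3 = 16.6 N.
By Newton's third law B feels 16.6 N forward from A. With B stationary, the floor's static friction on B balances it: f₂ = 16.6 N (well within μ_s(m_A+m_B)g = 281.3 N).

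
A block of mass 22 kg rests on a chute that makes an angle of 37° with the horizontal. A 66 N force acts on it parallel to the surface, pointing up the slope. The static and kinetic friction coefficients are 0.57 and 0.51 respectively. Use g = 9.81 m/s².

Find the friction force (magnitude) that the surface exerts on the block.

The normal reaction is N = m g cos θ = 172.4 N.
For equilibrium along the incline the friction force must supply f = m g sin θ − P = 129.9 − 66 = 63.88 N (positive meaning up-slope).
Static friction can supply at most μ_s N = 98.25 N.
Since |63.88| ≤ 98.25 N, no slip — friction simply equals what equilibrium demands.

f ≈ 63.9 N (up the incline)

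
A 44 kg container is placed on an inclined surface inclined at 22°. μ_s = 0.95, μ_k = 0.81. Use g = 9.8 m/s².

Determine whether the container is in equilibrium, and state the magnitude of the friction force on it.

N = m g cos θ = 400 N.
Down-slope weight component: m g sin θ = 162 N.
μ_s N = 380 N.
162 ≤ 380 N, so it stays put; friction = 162 N.

f ≈ 162 N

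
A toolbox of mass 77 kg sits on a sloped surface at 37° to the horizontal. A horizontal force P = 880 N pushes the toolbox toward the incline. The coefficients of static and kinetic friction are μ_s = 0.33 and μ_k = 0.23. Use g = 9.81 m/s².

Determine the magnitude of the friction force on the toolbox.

Resolve perpendicular to the incline: N = m g cos θ + P sin θ = 77×9.81×cos 37° + 880×sin 37° = 1133 N.
Along the incline, the net driving force (taking up-slope positive) is P cos θ − m g sin θ = 702.8 − 454.6 = 248.2 N, so equilibrium requires friction f = -248.2 N (down-slope).
The limit of static friction is μ_s N = 373.8 N.
|f_req| = 248.2 ≤ 373.8 N → the toolbox is in equilibrium; friction equals the required value.

f ≈ 248 N (down the incline)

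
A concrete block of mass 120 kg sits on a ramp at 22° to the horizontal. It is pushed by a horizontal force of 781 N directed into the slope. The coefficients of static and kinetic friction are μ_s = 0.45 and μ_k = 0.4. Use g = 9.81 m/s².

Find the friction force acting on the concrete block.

f ≈ 283 N (down the incline)

Resolve perpendicular to the incline: N = m g cos θ + P sin θ = 120×9.81×cos 22° + 781×sin 22° = 1384 N.
Parallel to the incline: P cos θ − m g sin θ = 724.1 − 441 = 283.1 N; the friction needed to balance this is 283.1 N acting down the slope.
The limit of static friction is μ_s N = 622.8 N.
Since 283.1 N is within the 622.8 N limit, the concrete block stays put and friction is exactly 283 N.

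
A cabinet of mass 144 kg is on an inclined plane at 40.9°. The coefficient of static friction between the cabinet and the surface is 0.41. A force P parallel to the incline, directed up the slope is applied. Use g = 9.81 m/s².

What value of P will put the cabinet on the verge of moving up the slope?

At impending motion up the slope, friction acts down-slope at its limit: f = μ_s N.
P is parallel to the surface, so N = m g cos θ = 1070 N.
Along the incline: P = m g sin θ + μ_s N = 925 + 0.41×1070 = 1360 N.

P ≈ 1360 N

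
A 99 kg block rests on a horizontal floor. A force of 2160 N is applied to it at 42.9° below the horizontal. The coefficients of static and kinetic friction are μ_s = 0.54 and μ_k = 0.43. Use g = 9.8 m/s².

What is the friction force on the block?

f ≈ 1050 N

The vertical component of P adds to the normal force: N = m g + P sin α = 970.2 + 1470 = 2441 N.
Horizontally, friction must balance P cos α = 1582 N.
The static-friction limit is μ_s N = 1318 N.
1582 > 1318 N → the block slides; f = μ_k N = 0.43×2441 = 1050 N.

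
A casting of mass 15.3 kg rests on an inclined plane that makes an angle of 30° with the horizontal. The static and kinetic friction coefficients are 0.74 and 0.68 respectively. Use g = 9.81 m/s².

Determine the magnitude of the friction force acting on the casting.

The normal reaction is N = m g cos θ = 130 N.
Along the slope the weight component is m g sin θ = 75.05 N; friction must supply exactly this, acting up-slope.
The static-friction ceiling is μ_s N = 0.74 × 130 = 96.19 N.
Since |75.05| ≤ 96.19 N, the casting remains in static equilibrium and friction takes exactly the required value.

f ≈ 75 N (up the incline)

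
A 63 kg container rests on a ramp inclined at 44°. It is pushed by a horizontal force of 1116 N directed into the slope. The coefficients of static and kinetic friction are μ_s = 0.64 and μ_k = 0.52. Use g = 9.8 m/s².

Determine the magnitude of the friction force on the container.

Normal direction: N = m g cos θ + P sin θ = 1219 N.
Parallel to the incline: P cos θ − m g sin θ = 802.8 − 428.9 = 373.9 N; the friction needed to balance this is 373.9 N acting down the slope.
The limit of static friction is μ_s N = 780.4 N.
Since 373.9 N is within the 780.4 N limit, the container stays put and friction is exactly 374 N.

f ≈ 374 N (down the incline)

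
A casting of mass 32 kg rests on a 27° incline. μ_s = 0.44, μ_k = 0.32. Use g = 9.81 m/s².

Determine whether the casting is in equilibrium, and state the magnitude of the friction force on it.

N = m g cos θ = 280 N.
Down-slope weight component: m g sin θ = 143 N.
μ_s N = 123 N.
143 > 123 N, so it slides; kinetic friction f = μ_k N = 0.32×280 = 89.5 N.

f ≈ 89.5 N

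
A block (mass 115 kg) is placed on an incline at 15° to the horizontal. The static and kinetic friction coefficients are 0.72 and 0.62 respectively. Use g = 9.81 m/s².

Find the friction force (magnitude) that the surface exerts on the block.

Perpendicular to the surface, N = m g cos θ = 115·9.81·cos 15° = 1090 N.
For equilibrium along the incline, friction must balance the weight component: f = m g sin θ = 292 N up the slope.
Static friction can supply at most μ_s N = 784.6 N.
Since |292| ≤ 784.6 N, static friction is sufficient; f equals the required value, not μ_s N.

f ≈ 292 N (up the incline)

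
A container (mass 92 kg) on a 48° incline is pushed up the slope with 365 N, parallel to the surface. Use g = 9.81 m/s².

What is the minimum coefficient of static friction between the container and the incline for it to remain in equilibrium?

N = m g cos θ = 603.9 N.
Friction must make up the shortfall along the incline: f = m g sin θ − P = 670.7 − 365 = 305.7 N.
At the threshold f = μ_s N, so μ_s,min = 305.7/603.9 = 0.506.

μ_s,min ≈ 0.506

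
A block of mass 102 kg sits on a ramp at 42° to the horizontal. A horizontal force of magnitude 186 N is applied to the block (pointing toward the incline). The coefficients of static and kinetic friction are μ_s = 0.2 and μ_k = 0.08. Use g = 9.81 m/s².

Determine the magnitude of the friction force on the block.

f ≈ 69.4 N (up the incline)

The horizontal push has a component P sin θ into the surface, so N = m g cos θ + P sin θ = 743.6 + 124.5 = 868.1 N.
Parallel to the incline: P cos θ − m g sin θ = 138.2 − 669.5 = -531.3 N; the friction needed to balance this is 531.3 N acting up the slope.
The limit of static friction is μ_s N = 173.6 N.
|f_req| = 531.3 > 173.6 N → the block slides down the incline; f = μ_k N = 0.08 × 868.1 = 69.4 N.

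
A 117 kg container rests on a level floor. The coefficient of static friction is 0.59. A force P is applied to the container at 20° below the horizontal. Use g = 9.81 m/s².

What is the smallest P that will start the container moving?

P ≈ 918 N

N = m g + P sin α (the push presses the container into the level floor).
At impending slip, P cos α = μ_s N = μ_s (m g + P sin α).
Solving: P (cos α − μ_s sin α) = μ_s m g → P = 0.59×1150/(cos 20° − 0.59 sin 20°) = 677/0.7379 = 918 N.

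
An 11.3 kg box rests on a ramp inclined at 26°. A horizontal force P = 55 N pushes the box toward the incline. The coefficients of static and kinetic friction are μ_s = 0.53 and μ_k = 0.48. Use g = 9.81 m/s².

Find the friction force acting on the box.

Resolve perpendicular to the incline: N = m g cos θ + P sin θ = 11.3×9.81×cos 26° + 55×sin 26° = 123.7 N.
Along the incline, the net driving force (taking up-slope positive) is P cos θ − m g sin θ = 49.43 − 48.59 = 0.8389 N, so equilibrium requires friction f = -0.8389 N (down-slope).
The limit of static friction is μ_s N = 65.58 N.
Since 0.8389 N is within the 65.58 N limit, the box stays put and friction is exactly 0.839 N.

f ≈ 0.839 N (down the incline)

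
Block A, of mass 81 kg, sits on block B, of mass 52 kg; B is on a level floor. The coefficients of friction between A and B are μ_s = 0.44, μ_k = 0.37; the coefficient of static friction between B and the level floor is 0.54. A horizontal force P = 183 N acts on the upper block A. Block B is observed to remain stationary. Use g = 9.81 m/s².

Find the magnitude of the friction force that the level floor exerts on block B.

f ≈ 183 N

Between the blocks, N₁ = m_A g = 794.6 N.
So the A–B interface can sustain at most μ_s N₁ = 349.6 N of static friction.
Since P = 183 N ≤ 349.6 N, A does not slip on B; friction on A equals P = 183 N.
B experiences an equal 183 N forward from A (third law). B is in equilibrium, so the floor supplies f₂ = 183 N of static friction (limit μ_s(m_A+m_B)g = 704.6 N, not exceeded).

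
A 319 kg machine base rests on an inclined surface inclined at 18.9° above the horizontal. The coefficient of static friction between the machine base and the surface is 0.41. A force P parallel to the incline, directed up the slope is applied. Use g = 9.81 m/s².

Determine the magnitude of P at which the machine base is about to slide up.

P ≈ 2230 N

At impending motion up the slope, friction acts down-slope at its limit: f = μ_s N.
P is parallel to the surface, so N = m g cos θ = 2960 N.
Along the incline: P = m g sin θ + μ_s N = 1010 + 0.41×2960 = 2230 N.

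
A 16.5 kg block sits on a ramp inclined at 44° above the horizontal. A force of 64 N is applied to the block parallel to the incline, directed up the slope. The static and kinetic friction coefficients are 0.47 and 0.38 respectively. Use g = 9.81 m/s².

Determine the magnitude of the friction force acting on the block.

f ≈ 48.4 N (up the incline)

Perpendicular to the surface, N = m g cos θ = 16.5·9.81·cos 44° = 116.4 N.
Parallel to the incline, ΣF = 0 gives f = m g sin θ − P = 112.4 − 64 = 48.44 N (up-slope positive).
The static-friction ceiling is μ_s N = 0.47 × 116.4 = 54.72 N.
Since |48.44| ≤ 54.72 N, no slip — friction simply equals what equilibrium demands.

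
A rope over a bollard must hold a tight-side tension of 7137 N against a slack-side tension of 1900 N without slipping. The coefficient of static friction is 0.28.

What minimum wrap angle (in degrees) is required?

T₂/T₁ = e^{μβ} → β = ln(T₂/T₁)/μ.
β = ln(7137/1900)/0.28 = 1.323/0.28 = 4.727 rad.
In degrees: β = 4.727 × 180/π = 271°.

β_min ≈ 271°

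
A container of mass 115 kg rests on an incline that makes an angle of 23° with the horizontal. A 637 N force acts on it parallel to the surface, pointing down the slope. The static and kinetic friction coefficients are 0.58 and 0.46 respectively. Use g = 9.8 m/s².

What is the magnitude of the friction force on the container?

The normal reaction is N = m g cos θ = 1037 N.
The friction needed for equilibrium is m g sin θ + P = 440.4 + 637 = 1077 N, measured positive up-slope.
The static-friction ceiling is μ_s N = 0.58 × 1037 = 601.7 N.
|1077| exceeds 601.7 N, so the container slips down-slope; friction is kinetic, f = μ_k N = 0.46×1037 = 477 N.

f ≈ 477 N (up the incline)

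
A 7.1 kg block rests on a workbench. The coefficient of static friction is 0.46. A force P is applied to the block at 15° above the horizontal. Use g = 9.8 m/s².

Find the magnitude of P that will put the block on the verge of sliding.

N = m g − P sin α (the pull lifts the block).
At impending slip, P cos α = μ_s N = μ_s (m g − P sin α).
Solving: P (cos α + μ_s sin α) = μ_s m g → P = 0.46×69.6/(cos 15° + 0.46 sin 15°) = 32/1.085 = 29.5 N.

P ≈ 29.5 N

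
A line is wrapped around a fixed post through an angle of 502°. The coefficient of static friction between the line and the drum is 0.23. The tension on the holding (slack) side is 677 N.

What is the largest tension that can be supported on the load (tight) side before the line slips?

T_max ≈ 5080 N

At impending slip the capstan equation gives T₂/T₁ = e^{μβ} with β in radians.
β = 502° × π/180 = 8.762 rad.
e^{μβ} = e^{0.23×8.762} = 7.502.
T₂ = T₁ · e^{μβ} = 677 × 7.502 = 5080 N.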